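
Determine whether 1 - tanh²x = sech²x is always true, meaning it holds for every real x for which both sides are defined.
Yes, this is an identity.

Claim: 1 - tanh²x = sech²x.
Reasoning: Divide cosh²x - sinh²x = 1 through by cosh²x (never zero): 1 - tanh²x = 1/cosh²x = sech²x.
So the two sides agree for every real x for which both sides are defined.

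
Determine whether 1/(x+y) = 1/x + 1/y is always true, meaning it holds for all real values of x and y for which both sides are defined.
No, this is NOT an identity.

Claim: 1/(x+y) = 1/x + 1/y.
Test a specific point where both sides are defined: x = -1, y = 3.
LHS = 1/(x+y) ≈ 0.5000
RHS = 1/x + 1/y ≈ -0.6667
Since 0.5000 ≠ -0.6667, the equation fails at this point, so it cannot hold for all real values of x and y for which both sides are defined.
1/x + 1/y = (x+y)/(xy), which is not 1/(x+y).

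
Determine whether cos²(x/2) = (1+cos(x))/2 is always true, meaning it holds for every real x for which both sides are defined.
Yes, this is an identity.

Claim: cos²(x/2) = (1+cos(x))/2.
Reasoning: Use cos(2θ) = 2cos²θ - 1 with θ = x/2: cos(x) = 2cos²(x/2) - 1. Solving for cos²(x/2) gives (1 + cos(x))/2.
So the two sides agree for every real x for which both sides are defined.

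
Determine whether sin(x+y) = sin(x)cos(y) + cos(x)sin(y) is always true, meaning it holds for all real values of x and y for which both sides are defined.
Claim: sin(x+y) = sin(x)cos(y) + cos(x)sin(y).
Reasoning: By Euler's formula e^(i(x+y)) = e^(ix)·e^(iy) = (cos x + i·sin x)(cos y + i·sin y). The imaginary part of the left side is sin(x+y); the imaginary part of the product is sin(x)cos(y) + cos(x)sin(y).
So the two sides agree for all real values of x and y for which both sides are defined.

Conclusion: Yes, this is an identity.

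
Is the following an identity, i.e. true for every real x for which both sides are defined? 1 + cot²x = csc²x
Claim: 1 + cot²x = csc²x.
Reasoning: Start from sin²x + cos²x = 1 and divide every term by sin²x (allowed wherever cot x and csc x are defined): 1 + cot²x = 1/sin²x = csc²x.
So the two sides agree for every real x for which both sides are defined.

Conclusion: Yes, this is an identity.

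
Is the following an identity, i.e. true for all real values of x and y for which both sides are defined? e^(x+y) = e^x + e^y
No, this is NOT an identity.

Claim: e^(x+y) = e^x + e^y.
Test a specific point where both sides are defined: x = -3, y = 5.
LHS = e^(x+y) ≈ 7.3891
RHS = e^x + e^y ≈ 148.4629
Since 7.3891 ≠ 148.4629, the equation fails at this point, so it cannot hold for all real values of x and y for which both sides are defined.
The correct rule is e^(x+y) = e^x · e^y (a product, not a sum).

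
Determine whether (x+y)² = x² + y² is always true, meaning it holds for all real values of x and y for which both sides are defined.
No, this is NOT an identity.

Claim: (x+y)² = x² + y².
Test a specific point where both sides are defined: x = 1/2, y = -2.
LHS = (x+y)² ≈ 2.2500
RHS = x² + y² ≈ 4.2500
Since 2.2500 ≠ 4.2500, the equation fails at this point, so it cannot hold for all real values of x and y for which both sides are defined.
The correct expansion is (x+y)² = x² + 2xy + y²; the cross term 2xy is missing.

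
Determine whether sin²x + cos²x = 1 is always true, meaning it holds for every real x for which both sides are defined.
Claim: sin²x + cos²x = 1.
Reasoning: The point (cos x, sin x) lies on the unit circle X² + Y² = 1, so cos²x + sin²x = 1 for every real x.
So the two sides agree for every real x for which both sides are defined.

Conclusion: Yes, this is an identity.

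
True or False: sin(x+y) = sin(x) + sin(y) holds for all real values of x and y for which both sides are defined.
Claim: sin(x+y) = sin(x) + sin(y).
Test a specific point where both sides are defined: x = π/4, y = -π/3.
LHS = sin(x+y) ≈ -0.2588
RHS = sin(x) + sin(y) ≈ -0.1589
Since -0.2588 ≠ -0.1589, the equation fails at this point, so it cannot hold for all real values of x and y for which both sides are defined.
The correct expansion is sin(x+y) = sin(x)cos(y) + cos(x)sin(y); sine is not additive.

Conclusion: False.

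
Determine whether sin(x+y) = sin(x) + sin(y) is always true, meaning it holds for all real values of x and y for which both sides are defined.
Claim: sin(x+y) = sin(x) + sin(y).
Test a specific point where both sides are defined: x = π/4, y = π/6.
LHS = sin(x+y) ≈ 0.9659
RHS = sin(x) + sin(y) ≈ 1.2071
Since 0.9659 ≠ 1.2071, the equation fails at this point, so it cannot hold for all real values of x and y for which both sides are defined.
The correct expansion is sin(x+y) = sin(x)cos(y) + cos(x)sin(y); sine is not additive.

Conclusion: No, this is NOT an identity.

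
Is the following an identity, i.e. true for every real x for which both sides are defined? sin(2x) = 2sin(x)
No, this is NOT an identity.

Claim: sin(2x) = 2sin(x).
Test a specific point where both sides are defined: x = -π/2.
LHS = sin(2x) ≈ 0.0000
RHS = 2sin(x) ≈ -2.0000
Since 0.0000 ≠ -2.0000, the equation fails at this point, so it cannot hold for every real x for which both sides are defined.
The correct double-angle formula is sin(2x) = 2sin(x)cos(x).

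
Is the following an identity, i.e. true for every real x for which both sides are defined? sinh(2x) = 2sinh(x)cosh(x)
Yes, this is an identity.

Claim: sinh(2x) = 2sinh(x)cosh(x).
Reasoning: 2sinh(x)cosh(x) = 2 · (e^x - e^-x)/2 · (e^x + e^-x)/2 = (e^(2x) - e^(-2x))/2 = sinh(2x).
So the two sides agree for every real x for which both sides are defined.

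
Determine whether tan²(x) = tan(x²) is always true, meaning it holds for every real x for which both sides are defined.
No, this is NOT an identity.

Claim: tan²(x) = tan(x²).
Test a specific point where both sides are defined: x = -π/6.
LHS = tan²(x) ≈ 0.3333
RHS = tan(x²) ≈ 0.2812
Since 0.3333 ≠ 0.2812, the equation fails at this point, so it cannot hold for every real x for which both sides are defined.
tan²(x) means (tan x)², squaring the output; tan(x²) squares the input. These are different functions.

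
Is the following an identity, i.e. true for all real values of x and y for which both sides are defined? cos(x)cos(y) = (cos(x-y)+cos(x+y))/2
Yes, this is an identity.

Claim: cos(x)cos(y) = (cos(x-y)+cos(x+y))/2.
Reasoning: cos(x-y) = cos(x)cos(y) + sin(x)sin(y) and cos(x+y) = cos(x)cos(y) - sin(x)sin(y). Adding, cos(x-y) + cos(x+y) = 2cos(x)cos(y); divide by 2.
So the two sides agree for all real values of x and y for which both sides are defined.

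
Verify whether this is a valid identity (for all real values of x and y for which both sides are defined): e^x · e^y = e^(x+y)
Claim: e^x · e^y = e^(x+y).
Reasoning: This is the law of exponents for a common base: multiplying powers adds exponents. E.g. from the series, (Σ x^j/j!)(Σ y^k/k!) = Σ_m (Σ_{j+k=m} x^j y^k/(j!k!)) = Σ_m (x+y)^m/m! by the binomial theorem.
So the two sides agree for all real values of x and y for which both sides are defined.

Conclusion: Yes, this is an identity.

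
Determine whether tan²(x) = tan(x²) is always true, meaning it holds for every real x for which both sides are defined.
Claim: tan²(x) = tan(x²).
Test a specific point where both sides are defined: x = -π/4.
LHS = tan²(x) ≈ 1.0000
RHS = tan(x²) ≈ 0.7092
Since 1.0000 ≠ 0.7092, the equation fails at this point, so it cannot hold for every real x for which both sides are defined.
tan²(x) means (tan x)², squaring the output; tan(x²) squares the input. These are different functions.

Conclusion: No, this is NOT an identity.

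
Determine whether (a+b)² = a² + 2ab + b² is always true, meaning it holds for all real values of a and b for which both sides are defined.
Claim: (a+b)² = a² + 2ab + b².
Reasoning: Expand: (a+b)² = (a+b)(a+b) = a·a + a·b + b·a + b·b = a² + 2ab + b².
So the two sides agree for all real values of a and b for which both sides are defined.

Conclusion: Yes, this is an identity.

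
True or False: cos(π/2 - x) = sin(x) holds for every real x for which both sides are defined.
Claim: cos(π/2 - x) = sin(x).
Reasoning: Use cos(u - v) = cos(u)cos(v) + sin(u)sin(v) with u = π/2, v = x: cos(π/2)cos(x) + sin(π/2)sin(x) = 0·cos(x) + 1·sin(x) = sin(x).
So the two sides agree for every real x for which both sides are defined.

Conclusion: True.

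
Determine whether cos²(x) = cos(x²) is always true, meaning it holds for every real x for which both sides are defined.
No, this is NOT an identity.

Claim: cos²(x) = cos(x²).
Test a specific point where both sides are defined: x = -π/2.
LHS = cos²(x) ≈ 0.0000
RHS = cos(x²) ≈ -0.7812
Since 0.0000 ≠ -0.7812, the equation fails at this point, so it cannot hold for every real x for which both sides are defined.
cos²(x) means (cos x)², squaring the output; cos(x²) squares the input. These are different functions.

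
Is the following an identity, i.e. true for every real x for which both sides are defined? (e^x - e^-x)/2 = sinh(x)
Yes, this is an identity.

Claim: (e^x - e^-x)/2 = sinh(x).
Reasoning: This is exactly the definition of the hyperbolic sine: sinh(x) := (e^x - e^-x)/2.
So the two sides agree for every real x for which both sides are defined.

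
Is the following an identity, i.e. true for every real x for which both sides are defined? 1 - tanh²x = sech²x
Claim: 1 - tanh²x = sech²x.
Reasoning: Divide cosh²x - sinh²x = 1 through by cosh²x (never zero): 1 - tanh²x = 1/cosh²x = sech²x.
So the two sides agree for every real x for which both sides are defined.

Conclusion: Yes, this is an identity.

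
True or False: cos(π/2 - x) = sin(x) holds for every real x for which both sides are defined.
True.

Claim: cos(π/2 - x) = sin(x).
Reasoning: Use cos(u - v) = cos(u)cos(v) + sin(u)sin(v) with u = π/2, v = x: cos(π/2)cos(x) + sin(π/2)sin(x) = 0·cos(x) + 1·sin(x) = sin(x).
So the two sides agree for every real x for which both sides are defined.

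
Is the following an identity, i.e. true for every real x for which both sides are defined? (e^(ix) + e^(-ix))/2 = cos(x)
Claim: (e^(ix) + e^(-ix))/2 = cos(x).
Reasoning: By Euler's formula e^(ix) = cos(x) + i·sin(x) and e^(-ix) = cos(x) - i·sin(x). Adding cancels the sine terms: e^(ix) + e^(-ix) = 2cos(x); divide by 2.
So the two sides agree for every real x for which both sides are defined.

Conclusion: Yes, this is an identity.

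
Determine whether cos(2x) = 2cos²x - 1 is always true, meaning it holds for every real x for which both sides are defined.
Claim: cos(2x) = 2cos²x - 1.
Reasoning: cos(2x) = cos²x - sin²x. Replace sin²x by 1 - cos²x: cos²x - (1 - cos²x) = 2cos²x - 1.
So the two sides agree for every real x for which both sides are defined.

Conclusion: Yes, this is an identity.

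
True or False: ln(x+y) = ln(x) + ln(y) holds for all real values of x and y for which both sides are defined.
Claim: ln(x+y) = ln(x) + ln(y).
Test a specific point where both sides are defined: x = 3, y = 2.
LHS = ln(x+y) ≈ 1.6094
RHS = ln(x) + ln(y) ≈ 1.7918
Since 1.6094 ≠ 1.7918, the equation fails at this point, so it cannot hold for all real values of x and y for which both sides are defined.
ln(x) + ln(y) = ln(xy), not ln(x+y).

Conclusion: False.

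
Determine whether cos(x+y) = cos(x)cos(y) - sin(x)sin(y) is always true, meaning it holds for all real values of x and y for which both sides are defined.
Yes, this is an identity.

Claim: cos(x+y) = cos(x)cos(y) - sin(x)sin(y).
Reasoning: By Euler's formula e^(i(x+y)) = e^(ix)·e^(iy) = (cos x + i·sin x)(cos y + i·sin y). The real part of the left side is cos(x+y); the real part of the product is cos(x)cos(y) - sin(x)sin(y) (since i·i = -1).
So the two sides agree for all real values of x and y for which both sides are defined.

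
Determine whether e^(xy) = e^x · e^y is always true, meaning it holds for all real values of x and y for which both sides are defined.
No, this is NOT an identity.

Claim: e^(xy) = e^x · e^y.
Test a specific point where both sides are defined: x = 3/2, y = 5.
LHS = e^(xy) ≈ 1808.0424
RHS = e^x · e^y ≈ 665.1416
Since 1808.0424 ≠ 665.1416, the equation fails at this point, so it cannot hold for all real values of x and y for which both sides are defined.
e^x · e^y = e^(x+y), not e^(xy).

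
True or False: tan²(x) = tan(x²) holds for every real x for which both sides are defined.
Claim: tan²(x) = tan(x²).
Test a specific point where both sides are defined: x = -π/6.
LHS = tan²(x) ≈ 0.3333
RHS = tan(x²) ≈ 0.2812
Since 0.3333 ≠ 0.2812, the equation fails at this point, so it cannot hold for every real x for which both sides are defined.
tan²(x) means (tan x)², squaring the output; tan(x²) squares the input. These are different functions.

Conclusion: False.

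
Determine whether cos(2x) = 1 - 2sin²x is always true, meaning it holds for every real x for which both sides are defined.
Claim: cos(2x) = 1 - 2sin²x.
Reasoning: cos(2x) = cos²x - sin²x. Replace cos²x by 1 - sin²x: (1 - sin²x) - sin²x = 1 - 2sin²x.
So the two sides agree for every real x for which both sides are defined.

Conclusion: Yes, this is an identity.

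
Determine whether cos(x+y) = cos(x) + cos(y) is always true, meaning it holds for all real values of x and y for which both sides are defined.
Claim: cos(x+y) = cos(x) + cos(y).
Test a specific point where both sides are defined: x = -π/6, y = π/6.
LHS = cos(x+y) ≈ 1.0000
RHS = cos(x) + cos(y) ≈ 1.7321
Since 1.0000 ≠ 1.7321, the equation fails at this point, so it cannot hold for all real values of x and y for which both sides are defined.
The correct expansion is cos(x+y) = cos(x)cos(y) - sin(x)sin(y); cosine is not additive.

Conclusion: No, this is NOT an identity.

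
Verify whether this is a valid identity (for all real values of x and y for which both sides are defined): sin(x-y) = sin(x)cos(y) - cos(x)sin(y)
Yes, this is an identity.

Claim: sin(x-y) = sin(x)cos(y) - cos(x)sin(y).
Reasoning: Replace y by -y in sin(x+y) = sin(x)cos(y) + cos(x)sin(y) and use cos(-y) = cos(y), sin(-y) = -sin(y): sin(x-y) = sin(x)cos(y) - cos(x)sin(y).
So the two sides agree for all real values of x and y for which both sides are defined.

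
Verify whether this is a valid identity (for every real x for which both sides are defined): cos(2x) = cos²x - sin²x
Yes, this is an identity.

Claim: cos(2x) = cos²x - sin²x.
Reasoning: Put y = x in the addition formula cos(x+y) = cos(x)cos(y) - sin(x)sin(y): cos(2x) = cos²x - sin²x.
So the two sides agree for every real x for which both sides are defined.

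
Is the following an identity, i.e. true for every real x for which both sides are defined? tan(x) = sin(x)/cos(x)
Yes, this is an identity.

Claim: tan(x) = sin(x)/cos(x).
Reasoning: For an angle x whose terminal point on the unit circle is (cos x, sin x), tan(x) is defined as the ratio (second coordinate)/(first coordinate) = sin(x)/cos(x), wherever cos(x) ≠ 0.
So the two sides agree for every real x for which both sides are defined.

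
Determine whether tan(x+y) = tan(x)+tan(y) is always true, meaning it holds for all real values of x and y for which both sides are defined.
No, this is NOT an identity.

Claim: tan(x+y) = tan(x)+tan(y).
Test a specific point where both sides are defined: x = π/4, y = π/3.
LHS = tan(x+y) ≈ -3.7321
RHS = tan(x)+tan(y) ≈ 2.7321
Since -3.7321 ≠ 2.7321, the equation fails at this point, so it cannot hold for all real values of x and y for which both sides are defined.
The correct formula is tan(x+y) = (tan(x) + tan(y))/(1 - tan(x)tan(y)).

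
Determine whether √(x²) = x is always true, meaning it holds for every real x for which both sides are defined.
No, this is NOT an identity.

Claim: √(x²) = x.
Test a specific point where both sides are defined: x = -1.
LHS = √(x²) ≈ 1.0000
RHS = x ≈ -1.0000
Since 1.0000 ≠ -1.0000, the equation fails at this point, so it cannot hold for every real x for which both sides are defined.
√(x²) = |x|, which differs from x whenever x < 0 (both sides are defined for every real x).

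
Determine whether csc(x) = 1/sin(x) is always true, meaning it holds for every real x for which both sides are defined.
Yes, this is an identity.

Claim: csc(x) = 1/sin(x).
Reasoning: csc(x) is by definition the reciprocal of sin(x), wherever sin(x) ≠ 0.
So the two sides agree for every real x for which both sides are defined.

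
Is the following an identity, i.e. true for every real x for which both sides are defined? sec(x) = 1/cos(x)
Yes, this is an identity.

Claim: sec(x) = 1/cos(x).
Reasoning: sec(x) is by definition the reciprocal of cos(x), wherever cos(x) ≠ 0.
So the two sides agree for every real x for which both sides are defined.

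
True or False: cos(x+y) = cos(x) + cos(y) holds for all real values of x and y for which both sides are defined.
Claim: cos(x+y) = cos(x) + cos(y).
Test a specific point where both sides are defined: x = π/3, y = -π/2.
LHS = cos(x+y) ≈ 0.8660
RHS = cos(x) + cos(y) ≈ 0.5000
Since 0.8660 ≠ 0.5000, the equation fails at this point, so it cannot hold for all real values of x and y for which both sides are defined.
The correct expansion is cos(x+y) = cos(x)cos(y) - sin(x)sin(y); cosine is not additive.

Conclusion: False.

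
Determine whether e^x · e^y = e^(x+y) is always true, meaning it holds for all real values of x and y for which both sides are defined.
Claim: e^x · e^y = e^(x+y).
Reasoning: This is the law of exponents for a common base: multiplying powers adds exponents. E.g. from the series, (Σ x^j/j!)(Σ y^k/k!) = Σ_m (Σ_{j+k=m} x^j y^k/(j!k!)) = Σ_m (x+y)^m/m! by the binomial theorem.
So the two sides agree for all real values of x and y for which both sides are defined.

Conclusion: Yes, this is an identity.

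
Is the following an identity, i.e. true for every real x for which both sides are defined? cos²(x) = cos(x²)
Claim: cos²(x) = cos(x²).
Test a specific point where both sides are defined: x = -π/4.
LHS = cos²(x) ≈ 0.5000
RHS = cos(x²) ≈ 0.8157
Since 0.5000 ≠ 0.8157, the equation fails at this point, so it cannot hold for every real x for which both sides are defined.
cos²(x) means (cos x)², squaring the output; cos(x²) squares the input. These are different functions.

Conclusion: No, this is NOT an identity.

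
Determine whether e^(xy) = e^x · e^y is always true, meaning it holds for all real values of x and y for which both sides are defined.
Claim: e^(xy) = e^x · e^y.
Test a specific point where both sides are defined: x = 3, y = -1.
LHS = e^(xy) ≈ 0.0498
RHS = e^x · e^y ≈ 7.3891
Since 0.0498 ≠ 7.3891, the equation fails at this point, so it cannot hold for all real values of x and y for which both sides are defined.
e^x · e^y = e^(x+y), not e^(xy).

Conclusion: No, this is NOT an identity.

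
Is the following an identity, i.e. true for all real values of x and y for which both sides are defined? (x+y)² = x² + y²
No, this is NOT an identity.

Claim: (x+y)² = x² + y².
Test a specific point where both sides are defined: x = 2, y = 4.
LHS = (x+y)² ≈ 36.0000
RHS = x² + y² ≈ 20.0000
Since 36.0000 ≠ 20.0000, the equation fails at this point, so it cannot hold for all real values of x and y for which both sides are defined.
The correct expansion is (x+y)² = x² + 2xy + y²; the cross term 2xy is missing.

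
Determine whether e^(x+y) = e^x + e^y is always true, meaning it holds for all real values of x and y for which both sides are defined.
No, this is NOT an identity.

Claim: e^(x+y) = e^x + e^y.
Test a specific point where both sides are defined: x = -2, y = -3.
LHS = e^(x+y) ≈ 0.0067
RHS = e^x + e^y ≈ 0.1851
Since 0.0067 ≠ 0.1851, the equation fails at this point, so it cannot hold for all real values of x and y for which both sides are defined.
The correct rule is e^(x+y) = e^x · e^y (a product, not a sum).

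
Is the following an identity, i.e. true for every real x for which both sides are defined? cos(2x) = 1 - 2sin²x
Yes, this is an identity.

Claim: cos(2x) = 1 - 2sin²x.
Reasoning: cos(2x) = cos²x - sin²x. Replace cos²x by 1 - sin²x: (1 - sin²x) - sin²x = 1 - 2sin²x.
So the two sides agree for every real x for which both sides are defined.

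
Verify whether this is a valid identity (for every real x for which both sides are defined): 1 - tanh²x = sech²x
Yes, this is an identity.

Claim: 1 - tanh²x = sech²x.
Reasoning: Divide cosh²x - sinh²x = 1 through by cosh²x (never zero): 1 - tanh²x = 1/cosh²x = sech²x.
So the two sides agree for every real x for which both sides are defined.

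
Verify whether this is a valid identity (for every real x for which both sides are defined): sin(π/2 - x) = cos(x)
Yes, this is an identity.

Claim: sin(π/2 - x) = cos(x).
Reasoning: Use sin(u - v) = sin(u)cos(v) - cos(u)sin(v) with u = π/2, v = x: sin(π/2)cos(x) - cos(π/2)sin(x) = 1·cos(x) - 0·sin(x) = cos(x).
So the two sides agree for every real x for which both sides are defined.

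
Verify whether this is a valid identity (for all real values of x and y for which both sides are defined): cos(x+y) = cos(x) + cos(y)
Claim: cos(x+y) = cos(x) + cos(y).
Test a specific point where both sides are defined: x = -π/2, y = π.
LHS = cos(x+y) ≈ 0.0000
RHS = cos(x) + cos(y) ≈ -1.0000
Since 0.0000 ≠ -1.0000, the equation fails at this point, so it cannot hold for all real values of x and y for which both sides are defined.
The correct expansion is cos(x+y) = cos(x)cos(y) - sin(x)sin(y); cosine is not additive.

Conclusion: No, this is NOT an identity.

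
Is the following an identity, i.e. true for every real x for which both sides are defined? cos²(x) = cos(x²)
No, this is NOT an identity.

Claim: cos²(x) = cos(x²).
Test a specific point where both sides are defined: x = -π/3.
LHS = cos²(x) ≈ 0.2500
RHS = cos(x²) ≈ 0.4566
Since 0.2500 ≠ 0.4566, the equation fails at this point, so it cannot hold for every real x for which both sides are defined.
cos²(x) means (cos x)², squaring the output; cos(x²) squares the input. These are different functions.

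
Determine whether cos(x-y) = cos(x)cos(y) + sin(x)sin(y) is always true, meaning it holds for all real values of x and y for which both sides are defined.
Yes, this is an identity.

Claim: cos(x-y) = cos(x)cos(y) + sin(x)sin(y).
Reasoning: Replace y by -y in cos(x+y) = cos(x)cos(y) - sin(x)sin(y) and use cos(-y) = cos(y), sin(-y) = -sin(y): cos(x-y) = cos(x)cos(y) + sin(x)sin(y).
So the two sides agree for all real values of x and y for which both sides are defined.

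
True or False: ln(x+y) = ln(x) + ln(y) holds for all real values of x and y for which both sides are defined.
False.

Claim: ln(x+y) = ln(x) + ln(y).
Test a specific point where both sides are defined: x = 2, y = 1.
LHS = ln(x+y) ≈ 1.0986
RHS = ln(x) + ln(y) ≈ 0.6931
Since 1.0986 ≠ 0.6931, the equation fails at this point, so it cannot hold for all real values of x and y for which both sides are defined.
ln(x) + ln(y) = ln(xy), not ln(x+y).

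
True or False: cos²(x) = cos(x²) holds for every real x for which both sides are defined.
Claim: cos²(x) = cos(x²).
Test a specific point where both sides are defined: x = π/6.
LHS = cos²(x) ≈ 0.7500
RHS = cos(x²) ≈ 0.9627
Since 0.7500 ≠ 0.9627, the equation fails at this point, so it cannot hold for every real x for which both sides are defined.
cos²(x) means (cos x)², squaring the output; cos(x²) squares the input. These are different functions.

Conclusion: False.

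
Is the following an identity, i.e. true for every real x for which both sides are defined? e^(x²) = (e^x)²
Claim: e^(x²) = (e^x)².
Test a specific point where both sides are defined: x = 1/2.
LHS = e^(x²) ≈ 1.2840
RHS = (e^x)² ≈ 2.7183
Since 1.2840 ≠ 2.7183, the equation fails at this point, so it cannot hold for every real x for which both sides are defined.
(e^x)² = e^(2x), and 2x ≠ x² in general.

Conclusion: No, this is NOT an identity.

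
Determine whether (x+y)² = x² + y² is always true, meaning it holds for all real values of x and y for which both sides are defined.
No, this is NOT an identity.

Claim: (x+y)² = x² + y².
Test a specific point where both sides are defined: x = -1, y = 1/2.
LHS = (x+y)² ≈ 0.2500
RHS = x² + y² ≈ 1.2500
Since 0.2500 ≠ 1.2500, the equation fails at this point, so it cannot hold for all real values of x and y for which both sides are defined.
The correct expansion is (x+y)² = x² + 2xy + y²; the cross term 2xy is missing.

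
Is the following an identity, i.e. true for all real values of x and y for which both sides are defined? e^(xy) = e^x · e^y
Claim: e^(xy) = e^x · e^y.
Test a specific point where both sides are defined: x = 1, y = 1/2.
LHS = e^(xy) ≈ 1.6487
RHS = e^x · e^y ≈ 4.4817
Since 1.6487 ≠ 4.4817, the equation fails at this point, so it cannot hold for all real values of x and y for which both sides are defined.
e^x · e^y = e^(x+y), not e^(xy).

Conclusion: No, this is NOT an identity.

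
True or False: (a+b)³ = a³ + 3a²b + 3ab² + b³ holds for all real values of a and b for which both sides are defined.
Claim: (a+b)³ = a³ + 3a²b + 3ab² + b³.
Reasoning: (a+b)³ = (a+b)(a+b)² = (a+b)(a² + 2ab + b²) = a³ + 2a²b + ab² + a²b + 2ab² + b³ = a³ + 3a²b + 3ab² + b³.
So the two sides agree for all real values of a and b for which both sides are defined.

Conclusion: True.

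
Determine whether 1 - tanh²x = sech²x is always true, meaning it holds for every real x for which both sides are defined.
Yes, this is an identity.

Claim: 1 - tanh²x = sech²x.
Reasoning: Divide cosh²x - sinh²x = 1 through by cosh²x (never zero): 1 - tanh²x = 1/cosh²x = sech²x.
So the two sides agree for every real x for which both sides are defined.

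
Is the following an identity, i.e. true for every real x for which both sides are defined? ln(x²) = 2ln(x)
Claim: ln(x²) = 2ln(x).
Reasoning: The right side requires x > 0. For x > 0, x² = (e^(ln x))² = e^(2ln x), so ln(x²) = 2ln(x). (For x < 0 the right side is undefined, so those values are outside the claim.)
So the two sides agree for every real x for which both sides are defined.

Conclusion: Yes, this is an identity.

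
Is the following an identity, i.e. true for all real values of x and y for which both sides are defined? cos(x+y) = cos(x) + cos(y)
No, this is NOT an identity.

Claim: cos(x+y) = cos(x) + cos(y).
Test a specific point where both sides are defined: x = π, y = π/4.
LHS = cos(x+y) ≈ -0.7071
RHS = cos(x) + cos(y) ≈ -0.2929
Since -0.7071 ≠ -0.2929, the equation fails at this point, so it cannot hold for all real values of x and y for which both sides are defined.
The correct expansion is cos(x+y) = cos(x)cos(y) - sin(x)sin(y); cosine is not additive.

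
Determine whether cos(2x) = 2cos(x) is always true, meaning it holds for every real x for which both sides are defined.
Claim: cos(2x) = 2cos(x).
Test a specific point where both sides are defined: x = π/2.
LHS = cos(2x) ≈ -1.0000
RHS = 2cos(x) ≈ 0.0000
Since -1.0000 ≠ 0.0000, the equation fails at this point, so it cannot hold for every real x for which both sides are defined.
The correct double-angle formula is cos(2x) = cos²x - sin²x.

Conclusion: No, this is NOT an identity.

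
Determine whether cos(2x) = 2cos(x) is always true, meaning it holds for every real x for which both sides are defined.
Claim: cos(2x) = 2cos(x).
Test a specific point where both sides are defined: x = -π/2.
LHS = cos(2x) ≈ -1.0000
RHS = 2cos(x) ≈ 0.0000
Since -1.0000 ≠ 0.0000, the equation fails at this point, so it cannot hold for every real x for which both sides are defined.
The correct double-angle formula is cos(2x) = cos²x - sin²x.

Conclusion: No, this is NOT an identity.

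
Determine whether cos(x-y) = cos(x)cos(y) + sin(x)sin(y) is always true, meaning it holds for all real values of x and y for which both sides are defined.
Claim: cos(x-y) = cos(x)cos(y) + sin(x)sin(y).
Reasoning: Replace y by -y in cos(x+y) = cos(x)cos(y) - sin(x)sin(y) and use cos(-y) = cos(y), sin(-y) = -sin(y): cos(x-y) = cos(x)cos(y) + sin(x)sin(y).
So the two sides agree for all real values of x and y for which both sides are defined.

Conclusion: Yes, this is an identity.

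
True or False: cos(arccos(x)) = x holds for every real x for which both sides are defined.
Claim: cos(arccos(x)) = x.
Reasoning: For -1 ≤ x ≤ 1 (where arccos is defined), arccos(x) is by definition an angle whose cosine equals x. Taking the cosine of that angle returns x. (Note the other order, arccos(cos x) = x, is NOT an identity.)
So the two sides agree for every real x for which both sides are defined.

Conclusion: True.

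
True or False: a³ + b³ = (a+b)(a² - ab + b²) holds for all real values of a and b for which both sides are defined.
Claim: a³ + b³ = (a+b)(a² - ab + b²).
Reasoning: Expand the right side: (a+b)(a² - ab + b²) = a³ - a²b + ab² + a²b - ab² + b³ = a³ + b³ (the middle terms cancel in pairs).
So the two sides agree for all real values of a and b for which both sides are defined.

Conclusion: True.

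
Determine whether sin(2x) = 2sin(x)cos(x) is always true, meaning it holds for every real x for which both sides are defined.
Claim: sin(2x) = 2sin(x)cos(x).
Reasoning: Put y = x in the addition formula sin(x+y) = sin(x)cos(y) + cos(x)sin(y): sin(2x) = sin(x)cos(x) + cos(x)sin(x) = 2sin(x)cos(x).
So the two sides agree for every real x for which both sides are defined.

Conclusion: Yes, this is an identity.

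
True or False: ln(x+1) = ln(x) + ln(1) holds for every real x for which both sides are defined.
Claim: ln(x+1) = ln(x) + ln(1).
Test a specific point where both sides are defined: x = 2.
LHS = ln(x+1) ≈ 1.0986
RHS = ln(x) + ln(1) ≈ 0.6931
Since 1.0986 ≠ 0.6931, the equation fails at this point, so it cannot hold for every real x for which both sides are defined.
ln(1) = 0, so the right side is just ln(x), which differs from ln(x+1).

Conclusion: False.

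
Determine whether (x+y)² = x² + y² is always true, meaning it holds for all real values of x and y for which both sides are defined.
Claim: (x+y)² = x² + y².
Test a specific point where both sides are defined: x = 3, y = -3.
LHS = (x+y)² ≈ 0.0000
RHS = x² + y² ≈ 18.0000
Since 0.0000 ≠ 18.0000, the equation fails at this point, so it cannot hold for all real values of x and y for which both sides are defined.
The correct expansion is (x+y)² = x² + 2xy + y²; the cross term 2xy is missing.

Conclusion: No, this is NOT an identity.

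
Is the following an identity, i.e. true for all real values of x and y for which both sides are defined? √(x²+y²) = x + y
Claim: √(x²+y²) = x + y.
Test a specific point where both sides are defined: x = 2, y = 4.
LHS = √(x²+y²) ≈ 4.4721
RHS = x + y ≈ 6.0000
Since 4.4721 ≠ 6.0000, the equation fails at this point, so it cannot hold for all real values of x and y for which both sides are defined.
(x+y)² = x² + 2xy + y², not x² + y², so the square root does not split this way.

Conclusion: No, this is NOT an identity.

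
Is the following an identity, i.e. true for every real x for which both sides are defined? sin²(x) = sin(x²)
Claim: sin²(x) = sin(x²).
Test a specific point where both sides are defined: x = π/3.
LHS = sin²(x) ≈ 0.7500
RHS = sin(x²) ≈ 0.8897
Since 0.7500 ≠ 0.8897, the equation fails at this point, so it cannot hold for every real x for which both sides are defined.
sin²(x) means (sin x)², squaring the output; sin(x²) squares the input. These are different functions.

Conclusion: No, this is NOT an identity.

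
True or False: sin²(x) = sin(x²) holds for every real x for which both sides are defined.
False.

Claim: sin²(x) = sin(x²).
Test a specific point where both sides are defined: x = π/4.
LHS = sin²(x) ≈ 0.5000
RHS = sin(x²) ≈ 0.5785
Since 0.5000 ≠ 0.5785, the equation fails at this point, so it cannot hold for every real x for which both sides are defined.
sin²(x) means (sin x)², squaring the output; sin(x²) squares the input. These are different functions.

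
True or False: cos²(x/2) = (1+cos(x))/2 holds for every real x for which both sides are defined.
True.

Claim: cos²(x/2) = (1+cos(x))/2.
Reasoning: Use cos(2θ) = 2cos²θ - 1 with θ = x/2: cos(x) = 2cos²(x/2) - 1. Solving for cos²(x/2) gives (1 + cos(x))/2.
So the two sides agree for every real x for which both sides are defined.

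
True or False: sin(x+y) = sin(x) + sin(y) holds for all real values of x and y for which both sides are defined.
Claim: sin(x+y) = sin(x) + sin(y).
Test a specific point where both sides are defined: x = π, y = π/3.
LHS = sin(x+y) ≈ -0.8660
RHS = sin(x) + sin(y) ≈ 0.8660
Since -0.8660 ≠ 0.8660, the equation fails at this point, so it cannot hold for all real values of x and y for which both sides are defined.
The correct expansion is sin(x+y) = sin(x)cos(y) + cos(x)sin(y); sine is not additive.

Conclusion: False.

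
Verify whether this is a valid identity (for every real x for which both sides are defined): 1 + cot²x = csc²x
Yes, this is an identity.

Claim: 1 + cot²x = csc²x.
Reasoning: Start from sin²x + cos²x = 1 and divide every term by sin²x (allowed wherever cot x and csc x are defined): 1 + cot²x = 1/sin²x = csc²x.
So the two sides agree for every real x for which both sides are defined.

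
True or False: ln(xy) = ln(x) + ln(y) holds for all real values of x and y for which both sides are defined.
Claim: ln(xy) = ln(x) + ln(y).
Reasoning: Both sides are simultaneously defined only when x, y > 0. Write x = e^p, y = e^q (p = ln x, q = ln y). Then xy = e^p · e^q = e^(p+q), so ln(xy) = p + q = ln(x) + ln(y).
So the two sides agree for all real values of x and y for which both sides are defined.

Conclusion: True.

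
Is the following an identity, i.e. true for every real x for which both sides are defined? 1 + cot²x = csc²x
Claim: 1 + cot²x = csc²x.
Reasoning: Start from sin²x + cos²x = 1 and divide every term by sin²x (allowed wherever cot x and csc x are defined): 1 + cot²x = 1/sin²x = csc²x.
So the two sides agree for every real x for which both sides are defined.

Conclusion: Yes, this is an identity.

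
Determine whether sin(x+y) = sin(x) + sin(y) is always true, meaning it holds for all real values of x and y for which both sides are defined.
Claim: sin(x+y) = sin(x) + sin(y).
Test a specific point where both sides are defined: x = -π/3, y = 3π/4.
LHS = sin(x+y) ≈ 0.9659
RHS = sin(x) + sin(y) ≈ -0.1589
Since 0.9659 ≠ -0.1589, the equation fails at this point, so it cannot hold for all real values of x and y for which both sides are defined.
The correct expansion is sin(x+y) = sin(x)cos(y) + cos(x)sin(y); sine is not additive.

Conclusion: No, this is NOT an identity.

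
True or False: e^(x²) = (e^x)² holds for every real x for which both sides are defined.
Claim: e^(x²) = (e^x)².
Test a specific point where both sides are defined: x = 1.
LHS = e^(x²) ≈ 2.7183
RHS = (e^x)² ≈ 7.3891
Since 2.7183 ≠ 7.3891, the equation fails at this point, so it cannot hold for every real x for which both sides are defined.
(e^x)² = e^(2x), and 2x ≠ x² in general.

Conclusion: False.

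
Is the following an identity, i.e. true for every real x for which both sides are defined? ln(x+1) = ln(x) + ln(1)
Claim: ln(x+1) = ln(x) + ln(1).
Test a specific point where both sides are defined: x = 3/2.
LHS = ln(x+1) ≈ 0.9163
RHS = ln(x) + ln(1) ≈ 0.4055
Since 0.9163 ≠ 0.4055, the equation fails at this point, so it cannot hold for every real x for which both sides are defined.
ln(1) = 0, so the right side is just ln(x), which differs from ln(x+1).

Conclusion: No, this is NOT an identity.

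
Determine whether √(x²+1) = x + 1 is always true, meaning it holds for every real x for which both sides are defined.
Claim: √(x²+1) = x + 1.
Test a specific point where both sides are defined: x = 2.
LHS = √(x²+1) ≈ 2.2361
RHS = x + 1 ≈ 3.0000
Since 2.2361 ≠ 3.0000, the equation fails at this point, so it cannot hold for every real x for which both sides are defined.
(x+1)² = x² + 2x + 1 ≠ x² + 1 unless x = 0.

Conclusion: No, this is NOT an identity.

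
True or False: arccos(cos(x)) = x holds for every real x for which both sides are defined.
Claim: arccos(cos(x)) = x.
Test a specific point where both sides are defined: x = -π/6.
LHS = arccos(cos(x)) ≈ 0.5236
RHS = x ≈ -0.5236
Since 0.5236 ≠ -0.5236, the equation fails at this point, so it cannot hold for every real x for which both sides are defined.
arccos only returns values in [0, π], so arccos(cos(x)) = x holds only for x in that interval, not for all real x.

Conclusion: False.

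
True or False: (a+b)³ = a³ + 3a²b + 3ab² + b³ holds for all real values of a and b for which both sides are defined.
Claim: (a+b)³ = a³ + 3a²b + 3ab² + b³.
Reasoning: (a+b)³ = (a+b)(a+b)² = (a+b)(a² + 2ab + b²) = a³ + 2a²b + ab² + a²b + 2ab² + b³ = a³ + 3a²b + 3ab² + b³.
So the two sides agree for all real values of a and b for which both sides are defined.

Conclusion: True.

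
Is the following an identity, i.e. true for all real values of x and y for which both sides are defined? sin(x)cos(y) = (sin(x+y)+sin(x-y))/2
Yes, this is an identity.

Claim: sin(x)cos(y) = (sin(x+y)+sin(x-y))/2.
Reasoning: sin(x+y) = sin(x)cos(y) + cos(x)sin(y) and sin(x-y) = sin(x)cos(y) - cos(x)sin(y). Adding, sin(x+y) + sin(x-y) = 2sin(x)cos(y); divide by 2.
So the two sides agree for all real values of x and y for which both sides are defined.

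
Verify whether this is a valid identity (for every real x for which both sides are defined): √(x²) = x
Claim: √(x²) = x.
Test a specific point where both sides are defined: x = -3.
LHS = √(x²) ≈ 3.0000
RHS = x ≈ -3.0000
Since 3.0000 ≠ -3.0000, the equation fails at this point, so it cannot hold for every real x for which both sides are defined.
√(x²) = |x|, which differs from x whenever x < 0 (both sides are defined for every real x).

Conclusion: No, this is NOT an identity.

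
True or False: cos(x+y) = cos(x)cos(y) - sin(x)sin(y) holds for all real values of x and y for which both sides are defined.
Claim: cos(x+y) = cos(x)cos(y) - sin(x)sin(y).
Reasoning: By Euler's formula e^(i(x+y)) = e^(ix)·e^(iy) = (cos x + i·sin x)(cos y + i·sin y). The real part of the left side is cos(x+y); the real part of the product is cos(x)cos(y) - sin(x)sin(y) (since i·i = -1).
So the two sides agree for all real values of x and y for which both sides are defined.

Conclusion: True.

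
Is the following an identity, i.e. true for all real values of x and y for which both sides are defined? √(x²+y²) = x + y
Claim: √(x²+y²) = x + y.
Test a specific point where both sides are defined: x = 4, y = 5.
LHS = √(x²+y²) ≈ 6.4031
RHS = x + y ≈ 9.0000
Since 6.4031 ≠ 9.0000, the equation fails at this point, so it cannot hold for all real values of x and y for which both sides are defined.
(x+y)² = x² + 2xy + y², not x² + y², so the square root does not split this way.

Conclusion: No, this is NOT an identity.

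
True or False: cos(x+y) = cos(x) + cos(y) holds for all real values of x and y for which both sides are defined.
False.

Claim: cos(x+y) = cos(x) + cos(y).
Test a specific point where both sides are defined: x = π/4, y = -π/3.
LHS = cos(x+y) ≈ 0.9659
RHS = cos(x) + cos(y) ≈ 1.2071
Since 0.9659 ≠ 1.2071, the equation fails at this point, so it cannot hold for all real values of x and y for which both sides are defined.
The correct expansion is cos(x+y) = cos(x)cos(y) - sin(x)sin(y); cosine is not additive.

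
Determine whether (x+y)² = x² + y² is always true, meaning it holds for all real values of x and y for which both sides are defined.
No, this is NOT an identity.

Claim: (x+y)² = x² + y².
Test a specific point where both sides are defined: x = -2, y = 3/2.
LHS = (x+y)² ≈ 0.2500
RHS = x² + y² ≈ 6.2500
Since 0.2500 ≠ 6.2500, the equation fails at this point, so it cannot hold for all real values of x and y for which both sides are defined.
The correct expansion is (x+y)² = x² + 2xy + y²; the cross term 2xy is missing.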